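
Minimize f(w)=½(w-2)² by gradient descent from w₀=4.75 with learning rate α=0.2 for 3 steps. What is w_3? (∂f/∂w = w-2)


step 1: grad = 4.75-2 = 2.75; w = 4.75 - 0.2·(2.75) = 4.2
step 2: grad = 4.2-2 = 2.2; w = 4.2 - 0.2·(2.2) = 3.76
step 3: grad = 3.76-2 = 1.76; w = 3.76 - 0.2·(1.76) = 3.408

3.408


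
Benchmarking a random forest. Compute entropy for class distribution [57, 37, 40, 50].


Probabilities: [57/184, 37/184, 40/184, 50/184] ≈ [0.3098, 0.2011, 0.2174, 0.2717]
H = -((57/184)·log₂(57/184) + (37/184)·log₂(37/184) + (40/184)·log₂(40/184) + (50/184)·log₂(50/184))
  = 1.9785 bits

1.9785 bits


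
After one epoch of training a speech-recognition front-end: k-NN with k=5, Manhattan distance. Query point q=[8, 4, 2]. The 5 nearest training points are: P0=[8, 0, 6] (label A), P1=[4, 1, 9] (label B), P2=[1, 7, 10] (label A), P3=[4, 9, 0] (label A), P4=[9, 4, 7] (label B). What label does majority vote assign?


d(q,P0) = 8  (label A)
d(q,P1) = 14  (label B)
d(q,P2) = 18  (label A)
d(q,P3) = 11  (label A)
d(q,P4) = 6  (label B)
Votes: A=3, B=2
Majority → A

A


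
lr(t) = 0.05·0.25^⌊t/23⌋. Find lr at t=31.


n_drops = ⌊31/23⌋ = 1
lr = 0.05·0.25^1 = 0.05·0.25 = 0.0125

0.0125


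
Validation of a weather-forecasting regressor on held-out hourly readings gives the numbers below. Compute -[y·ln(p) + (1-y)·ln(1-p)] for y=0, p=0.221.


BCE = -[y·ln(p) + (1-y)·ln(1-p)]
= -0 - 1·ln(1-0.221)
= -ln(0.779) = 0.2497

0.2497


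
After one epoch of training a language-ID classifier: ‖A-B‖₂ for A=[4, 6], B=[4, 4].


d = √((4-4)² + (6-4)²)
  = √(0 + 4)
  = √4 = 2.0

2.0


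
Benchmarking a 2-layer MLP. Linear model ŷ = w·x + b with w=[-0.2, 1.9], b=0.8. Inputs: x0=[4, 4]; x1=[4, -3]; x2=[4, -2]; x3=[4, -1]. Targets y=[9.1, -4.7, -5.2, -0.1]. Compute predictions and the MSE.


ŷ0 = (-0.2)·(4) + (1.9)·(4) + 0.8 = 7.6
ŷ1 = (-0.2)·(4) + (1.9)·(-3) + 0.8 = -5.7
ŷ2 = (-0.2)·(4) + (1.9)·(-2) + 0.8 = -3.8
ŷ3 = (-0.2)·(4) + (1.9)·(-1) + 0.8 = -1.9
errors² = [2.25, 1.0, 1.96, 3.24]
MSE = 8.4500/4 = 2.1125

2.1125


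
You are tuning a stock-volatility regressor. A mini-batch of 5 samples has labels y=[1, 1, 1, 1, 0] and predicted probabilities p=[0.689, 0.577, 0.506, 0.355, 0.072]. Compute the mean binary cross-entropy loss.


L[0] = -ln(0.689) = 0.3725
L[1] = -ln(0.577) = 0.5499
L[2] = -ln(0.506) = 0.6812
L[3] = -ln(0.355) = 1.0356
L[4] = -ln(1-0.072) = -ln(0.928) = 0.0747
mean = (0.3725 + 0.5499 + 0.6812 + 1.0356 + 0.0747)/5 = 0.5428

0.5428


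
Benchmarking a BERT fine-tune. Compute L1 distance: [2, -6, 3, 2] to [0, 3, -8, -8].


d = |2-0| + |-6-3| + |3+ 8| + |2+ 8|
  = 2 + 9 + 11 + 10
  = 32

32


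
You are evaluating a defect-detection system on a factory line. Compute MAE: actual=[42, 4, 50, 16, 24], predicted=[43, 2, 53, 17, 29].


Absolute errors: |42-43|=1, |4-2|=2, |50-53|=3, |16-17|=1, |24-29|=5
Sum = 12
MAE = 12/5 = 12/5

12/5


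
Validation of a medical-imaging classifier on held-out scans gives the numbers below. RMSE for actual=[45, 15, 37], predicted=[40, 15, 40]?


MSE = 34/3 = 11.3333
RMSE = √(34/3) = 3.3665

3.3665


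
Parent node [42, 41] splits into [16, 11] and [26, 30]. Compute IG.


Parent = [42, 41], H_parent = 0.9999
H_left = 0.9751 (n=27), H_right = 0.9963 (n=56)
H_children = (27/83)·0.9751 + (56/83)·0.9963 = 0.9894
IG = 0.9999 - 0.9894 = 0.0105

0.0105


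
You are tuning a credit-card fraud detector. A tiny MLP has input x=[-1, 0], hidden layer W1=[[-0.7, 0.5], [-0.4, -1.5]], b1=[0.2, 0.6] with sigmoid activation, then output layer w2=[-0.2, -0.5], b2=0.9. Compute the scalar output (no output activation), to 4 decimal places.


z1[0] = (-0.7)·(-1) + (0.5)·(0) + 0.2 = 0.9
z1[1] = (-0.4)·(-1) + (-1.5)·(0) + 0.6 = 1.0
h = sigmoid(z1) = [0.7109, 0.7311]
output = (-0.2)·(0.7109) + (-0.5)·(0.7311) + 0.9 = 0.3923

0.3923


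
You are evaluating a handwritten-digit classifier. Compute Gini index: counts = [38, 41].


Probabilities: [38/79, 41/79] ≈ [0.481, 0.519]
Σpᵢ² = (1444 + 1681)/79² = 3125/6241
Gini = 1 - Σpᵢ² = 1 - 3125/6241 = 0.4993

0.4993


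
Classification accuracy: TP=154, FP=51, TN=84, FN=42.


Accuracy = (TP+TN)/(TP+TN+FP+FN)
= (154+84)/(331)
= 238/331 = 71.9%

71.9%


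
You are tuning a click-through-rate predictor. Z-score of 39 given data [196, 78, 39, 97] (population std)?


μ = 102.5, σ = 57.89
z = (39 - 102.5)/57.89 = -1.0969

-1.0969


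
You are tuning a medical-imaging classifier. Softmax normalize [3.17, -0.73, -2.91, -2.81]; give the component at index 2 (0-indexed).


Exponentials: e^3.17=23.8075, e^-0.73=0.4819, e^-2.91=0.0545, e^-2.81=0.0602
Sum = 24.4041
Softmax = [0.9756, 0.0197, 0.0022, 0.0025]
p[2] = 0.0545/24.4041 = 0.0022

0.0022


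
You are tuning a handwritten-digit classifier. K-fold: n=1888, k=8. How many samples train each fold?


Fold size = 1888/8 = 236
Training per fold = 1888 - 236 = 1652

1652


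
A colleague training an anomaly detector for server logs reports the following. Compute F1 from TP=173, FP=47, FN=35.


Precision = 173/220 = 0.7864
Recall = 173/208 = 0.8317
F1 = 2·P·R/(P+R) = 2·TP/(2·TP+FP+FN) = 346/(346+47+35) = 346/428 = 0.8084

0.8084


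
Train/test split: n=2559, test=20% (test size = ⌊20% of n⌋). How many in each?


Test = ⌊2559·20/100⌋ = 511
Train = 2559 - 511 = 2048

Train: 2048, Test: 511


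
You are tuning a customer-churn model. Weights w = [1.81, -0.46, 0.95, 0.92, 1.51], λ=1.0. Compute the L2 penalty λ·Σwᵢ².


‖w‖₂² = (1.81)² + (-0.46)² + (0.95)² + (0.92)² + (1.51)²
     = 3.2761 + 0.2116 + 0.9025 + 0.8464 + 2.2801
     = 7.5167
λ·‖w‖₂² = 1.0·7.5167 = 7.5167

7.5167


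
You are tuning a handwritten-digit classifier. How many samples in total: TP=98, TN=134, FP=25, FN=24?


Total = TP + TN + FP + FN
= 98 + 134 + 25 + 24
= 281
(Predicted positive: 123, predicted negative: 158)

281


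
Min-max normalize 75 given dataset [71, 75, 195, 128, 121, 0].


min=0, max=195
(75-0)/(195-0) = 75/195 = 0.3846

0.3846


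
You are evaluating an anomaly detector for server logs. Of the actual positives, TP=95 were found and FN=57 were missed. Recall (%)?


Recall = TP/(TP+FN)
= 95/(95+57)
= 95/152 = 62.5%

62.5%


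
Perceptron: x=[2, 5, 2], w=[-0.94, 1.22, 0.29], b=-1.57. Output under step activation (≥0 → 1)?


z = (2)·(-0.94) + (5)·(1.22) + (2)·(0.29) - 1.57
  = 3.23
step(z) = 1 (z≥0)

1


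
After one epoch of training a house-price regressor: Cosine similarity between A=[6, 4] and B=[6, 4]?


A·B = 6·6 + 4·4 = 52
‖A‖ = √52 = 7.2111, ‖B‖ = √52 = 7.2111
cos = 52/(√52·√52) = 52/√2704 = 1.0

1.0


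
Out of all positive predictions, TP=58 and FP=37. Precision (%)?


Precision = TP/(TP+FP)
= 58/(58+37)
= 58/95 = 61.05%

61.05%


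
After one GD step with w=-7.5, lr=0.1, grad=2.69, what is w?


w_new = w - α·∇
= -7.5 - 0.1·2.69
= -7.5 - 0.269
= -7.769

-7.769


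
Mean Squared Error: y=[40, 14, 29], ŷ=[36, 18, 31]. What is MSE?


Squared errors: (40-36)²=16, (14-18)²=16, (29-31)²=4
Sum = 36
MSE = 36/3 = 12

12


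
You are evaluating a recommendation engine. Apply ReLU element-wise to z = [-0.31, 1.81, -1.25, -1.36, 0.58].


ReLU(-0.31) = max(0, -0.31) = 0.0
ReLU(1.81) = max(0, 1.81) = 1.81
ReLU(-1.25) = max(0, -1.25) = 0.0
ReLU(-1.36) = max(0, -1.36) = 0.0
ReLU(0.58) = max(0, 0.58) = 0.58
result = [0.0, 1.81, 0.0, 0.0, 0.58]

[0.0, 1.81, 0.0, 0.0, 0.58]


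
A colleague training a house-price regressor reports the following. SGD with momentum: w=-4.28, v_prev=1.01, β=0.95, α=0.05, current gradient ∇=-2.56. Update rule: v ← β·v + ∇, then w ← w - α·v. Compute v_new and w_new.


v_new = 0.95·1.01 - 2.56 = 0.9595 - 2.56 = -1.6005
w_new = -4.28 - 0.05·-1.6005 = -4.28 + 0.080025 = -4.199975

v_new=-1.6005, w_new=-4.199975


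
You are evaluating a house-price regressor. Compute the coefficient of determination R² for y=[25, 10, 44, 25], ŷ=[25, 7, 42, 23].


ȳ = 26
SS_res = Σ(y-ŷ)² = 17
SS_tot = Σ(y-ȳ)² = 582
R² = 1 - SS_res/SS_tot = 1 - 0.0292 = 0.9708

0.9708


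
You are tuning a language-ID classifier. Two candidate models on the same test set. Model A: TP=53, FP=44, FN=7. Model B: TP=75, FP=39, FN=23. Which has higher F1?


Model A: P=53/97=0.5464, R=53/60=0.8833, F1=2PR/(P+R)=2TP/(2TP+FP+FN)=106/157=0.6752
Model B: P=75/114=0.6579, R=75/98=0.7653, F1=2PR/(P+R)=2TP/(2TP+FP+FN)=150/212=0.7075
0.6752 < 0.7075 → Model B

Model B


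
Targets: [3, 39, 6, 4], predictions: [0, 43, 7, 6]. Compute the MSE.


Squared errors: (3-0)²=9, (39-43)²=16, (6-7)²=1, (4-6)²=4
Sum = 30
MSE = 30/4 = 15/2

15/2


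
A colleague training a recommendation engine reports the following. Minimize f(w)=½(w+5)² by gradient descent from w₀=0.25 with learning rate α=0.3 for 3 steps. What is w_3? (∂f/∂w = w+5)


step 1: grad = 0.25+5 = 5.25; w = 0.25 - 0.3·(5.25) = -1.325
step 2: grad = -1.325+5 = 3.675; w = -1.325 - 0.3·(3.675) = -2.4275
step 3: grad = -2.4275+5 = 2.5725; w = -2.4275 - 0.3·(2.5725) = -3.19925

-3.19925


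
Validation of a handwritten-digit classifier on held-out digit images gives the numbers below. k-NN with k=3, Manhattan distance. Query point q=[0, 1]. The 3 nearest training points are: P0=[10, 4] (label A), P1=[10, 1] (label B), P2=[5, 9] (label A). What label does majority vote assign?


d(q,P0) = 13  (label A)
d(q,P1) = 10  (label B)
d(q,P2) = 13  (label A)
Votes: A=2, B=1
Majority → A

A


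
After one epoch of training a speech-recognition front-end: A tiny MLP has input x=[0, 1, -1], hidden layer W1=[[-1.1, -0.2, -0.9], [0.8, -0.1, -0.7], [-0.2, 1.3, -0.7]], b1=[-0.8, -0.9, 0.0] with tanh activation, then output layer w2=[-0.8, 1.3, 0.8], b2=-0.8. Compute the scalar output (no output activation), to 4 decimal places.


z1[0] = (-1.1)·(0) + (-0.2)·(1) + (-0.9)·(-1) - 0.8 = -0.1
z1[1] = (0.8)·(0) + (-0.1)·(1) + (-0.7)·(-1) - 0.9 = -0.3
z1[2] = (-0.2)·(0) + (1.3)·(1) + (-0.7)·(-1) + 0.0 = 2.0
h = tanh(z1) = [-0.0997, -0.2913, 0.964]
output = (-0.8)·(-0.0997) + (1.3)·(-0.2913) + (0.8)·(0.964) - 0.8 = -0.3277

-0.3277


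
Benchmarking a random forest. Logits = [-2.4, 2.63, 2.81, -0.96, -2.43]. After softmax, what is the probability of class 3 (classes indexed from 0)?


Exponentials: e^-2.4=0.0907, e^2.63=13.8738, e^2.81=16.6099, e^-0.96=0.3829, e^-2.43=0.088
Sum = 31.0453
Softmax = [0.0029, 0.4469, 0.535, 0.0123, 0.0028]
p[3] = 0.3829/31.0453 = 0.0123

0.0123


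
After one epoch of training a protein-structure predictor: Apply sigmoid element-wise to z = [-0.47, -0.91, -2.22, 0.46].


σ(-0.47) = 1/(1+e^0.47) = 0.3846
σ(-0.91) = 1/(1+e^0.91) = 0.287
σ(-2.22) = 1/(1+e^2.22) = 0.098
σ(0.46) = 1/(1+e^-0.46) = 0.613
result = [0.3846, 0.287, 0.098, 0.613]

[0.3846, 0.287, 0.098, 0.613]


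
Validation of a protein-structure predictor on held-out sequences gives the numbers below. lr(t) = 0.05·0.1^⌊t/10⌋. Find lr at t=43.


n_drops = ⌊43/10⌋ = 4
lr = 0.05·0.1^4 = 0.05·0.0001 = 0.000005

0.000005


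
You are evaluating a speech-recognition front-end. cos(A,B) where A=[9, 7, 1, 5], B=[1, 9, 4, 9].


A·B = 9·1 + 7·9 + 1·4 + 5·9 = 121
‖A‖ = √156 = 12.49, ‖B‖ = √179 = 13.3791
cos = 121/(√156·√179) = 121/√27924 = 0.7241

0.7241


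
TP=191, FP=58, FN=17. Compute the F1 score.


Precision = 191/249 = 0.7671
Recall = 191/208 = 0.9183
F1 = 2·P·R/(P+R) = 2·TP/(2·TP+FP+FN) = 382/(382+58+17) = 382/457 = 0.8359

0.8359


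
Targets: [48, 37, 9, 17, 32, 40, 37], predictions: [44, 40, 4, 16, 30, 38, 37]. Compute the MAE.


Absolute errors: |48-44|=4, |37-40|=3, |9-4|=5, |17-16|=1, |32-30|=2, |40-38|=2, |37-37|=0
Sum = 17
MAE = 17/7 = 17/7

17/7


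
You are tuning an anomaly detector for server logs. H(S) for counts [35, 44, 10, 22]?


Probabilities: [35/111, 44/111, 10/111, 22/111] ≈ [0.3153, 0.3964, 0.0901, 0.1982]
H = -((35/111)·log₂(35/111) + (44/111)·log₂(44/111) + (10/111)·log₂(10/111) + (22/111)·log₂(22/111))
  = 1.8299 bits

1.8299 bits


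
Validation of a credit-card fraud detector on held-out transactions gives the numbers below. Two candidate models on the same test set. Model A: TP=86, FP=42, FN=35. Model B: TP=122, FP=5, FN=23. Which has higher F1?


Model A: P=86/128=0.6719, R=86/121=0.7107, F1=2PR/(P+R)=2TP/(2TP+FP+FN)=172/249=0.6908
Model B: P=122/127=0.9606, R=122/145=0.8414, F1=2PR/(P+R)=2TP/(2TP+FP+FN)=244/272=0.8971
0.6908 < 0.8971 → Model B

Model B


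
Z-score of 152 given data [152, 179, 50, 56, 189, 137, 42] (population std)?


μ = 115, σ = 59.1125
z = (152 - 115)/59.1125 = 0.6259

0.6259


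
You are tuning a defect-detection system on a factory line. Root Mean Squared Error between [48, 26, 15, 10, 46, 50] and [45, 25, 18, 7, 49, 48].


MSE = 41/6 = 6.8333
RMSE = √(41/6) = 2.6141

2.6141


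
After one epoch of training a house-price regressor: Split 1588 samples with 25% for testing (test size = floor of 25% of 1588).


Test = ⌊1588·25/100⌋ = 397
Train = 1588 - 397 = 1191

Train: 1191, Test: 397


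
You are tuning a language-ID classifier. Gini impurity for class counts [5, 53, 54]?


Probabilities: [5/112, 53/112, 54/112] ≈ [0.0446, 0.4732, 0.4821]
Σpᵢ² = (25 + 2809 + 2916)/112² = 5750/12544
Gini = 1 - Σpᵢ² = 1 - 5750/12544 = 0.5416

0.5416


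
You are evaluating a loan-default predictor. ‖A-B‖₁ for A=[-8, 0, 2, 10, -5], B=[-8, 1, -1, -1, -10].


d = |-8+ 8| + |0-1| + |2+ 1| + |10+ 1| + |-5+ 10|
  = 0 + 1 + 3 + 11 + 5
  = 20

20


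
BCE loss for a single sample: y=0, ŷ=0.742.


BCE = -[y·ln(p) + (1-y)·ln(1-p)]
= -0 - 1·ln(1-0.742)
= -ln(0.258) = 1.3548

1.3548


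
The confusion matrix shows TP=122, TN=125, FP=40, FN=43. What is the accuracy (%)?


Accuracy = (TP+TN)/(TP+TN+FP+FN)
= (122+125)/(330)
= 247/330 = 74.85%

74.85%


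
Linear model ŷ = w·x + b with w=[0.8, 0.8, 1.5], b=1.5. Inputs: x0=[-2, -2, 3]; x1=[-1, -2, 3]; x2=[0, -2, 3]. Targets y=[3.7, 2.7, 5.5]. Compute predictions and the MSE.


ŷ0 = (0.8)·(-2) + (0.8)·(-2) + (1.5)·(3) + 1.5 = 2.8
ŷ1 = (0.8)·(-1) + (0.8)·(-2) + (1.5)·(3) + 1.5 = 3.6
ŷ2 = (0.8)·(0) + (0.8)·(-2) + (1.5)·(3) + 1.5 = 4.4
errors² = [0.81, 0.81, 1.21]
MSE = 2.8300/3 = 0.9433

0.9433


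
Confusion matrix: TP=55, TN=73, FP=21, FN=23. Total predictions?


Total = TP + TN + FP + FN
= 55 + 73 + 21 + 23
= 172
(Predicted positive: 76, predicted negative: 96)

172


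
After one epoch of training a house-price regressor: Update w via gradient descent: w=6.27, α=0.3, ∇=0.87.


w_new = w - α·∇
= 6.27 - 0.3·0.87
= 6.27 - 0.261
= 6.009

6.009


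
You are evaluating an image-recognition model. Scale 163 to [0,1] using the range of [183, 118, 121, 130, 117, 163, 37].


min=37, max=183
(163-37)/(183-37) = 126/146 = 0.863

0.863


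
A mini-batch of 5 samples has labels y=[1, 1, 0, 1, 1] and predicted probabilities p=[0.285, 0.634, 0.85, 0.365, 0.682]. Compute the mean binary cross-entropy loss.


L[0] = -ln(0.285) = 1.2553
L[1] = -ln(0.634) = 0.4557
L[2] = -ln(1-0.85) = -ln(0.15) = 1.8971
L[3] = -ln(0.365) = 1.0079
L[4] = -ln(0.682) = 0.3827
mean = (1.2553 + 0.4557 + 1.8971 + 1.0079 + 0.3827)/5 = 0.9997

0.9997


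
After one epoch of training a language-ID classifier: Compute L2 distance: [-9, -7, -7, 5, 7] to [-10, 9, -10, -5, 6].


d = √((-9+ 10)² + (-7-9)² + (-7+ 10)² + (5+ 5)² + (7-6)²)
  = √(1 + 256 + 9 + 100 + 1)
  = √367 = 19.1572

19.1572


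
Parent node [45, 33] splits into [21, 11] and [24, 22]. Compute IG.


Parent = [45, 33], H_parent = 0.9829
H_left = 0.9284 (n=32), H_right = 0.9986 (n=46)
H_children = (32/78)·0.9284 + (46/78)·0.9986 = 0.9698
IG = 0.9829 - 0.9698 = 0.0131

0.0131


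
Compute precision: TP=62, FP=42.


Precision = TP/(TP+FP)
= 62/(62+42)
= 62/104 = 59.62%

59.62%


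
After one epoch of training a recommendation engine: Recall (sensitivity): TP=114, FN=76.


Recall = TP/(TP+FN)
= 114/(114+76)
= 114/190 = 60.0%

60.0%


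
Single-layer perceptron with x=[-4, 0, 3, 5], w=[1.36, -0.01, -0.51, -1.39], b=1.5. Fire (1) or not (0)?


z = (-4)·(1.36) + (0)·(-0.01) + (3)·(-0.51) + (5)·(-1.39) + 1.5
  = -12.42
step(z) = 0 (z<0)

0


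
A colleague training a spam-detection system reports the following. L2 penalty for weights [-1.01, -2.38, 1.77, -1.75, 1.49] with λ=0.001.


‖w‖₂² = (-1.01)² + (-2.38)² + (1.77)² + (-1.75)² + (1.49)²
     = 1.0201 + 5.6644 + 3.1329 + 3.0625 + 2.2201
     = 15.1
λ·‖w‖₂² = 0.001·15.1 = 0.0151

0.0151


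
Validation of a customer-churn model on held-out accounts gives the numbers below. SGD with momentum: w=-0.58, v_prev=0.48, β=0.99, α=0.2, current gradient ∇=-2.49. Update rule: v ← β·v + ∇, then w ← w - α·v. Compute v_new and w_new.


v_new = 0.99·0.48 - 2.49 = 0.4752 - 2.49 = -2.0148
w_new = -0.58 - 0.2·-2.0148 = -0.58 + 0.40296 = -0.17704

v_new=-2.0148, w_new=-0.17704


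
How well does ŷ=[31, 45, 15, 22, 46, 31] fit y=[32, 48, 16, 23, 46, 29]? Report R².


ȳ = 32.3333
SS_res = Σ(y-ŷ)² = 16
SS_tot = Σ(y-ȳ)² = 797.33
R² = 1 - SS_res/SS_tot = 1 - 0.0201 = 0.9799

0.9799


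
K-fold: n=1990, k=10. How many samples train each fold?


Fold size = 1990/10 = 199
Training per fold = 1990 - 199 = 1791

1791


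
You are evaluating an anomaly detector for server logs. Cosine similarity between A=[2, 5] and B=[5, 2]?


A·B = 2·5 + 5·2 = 20
‖A‖ = √29 = 5.3852, ‖B‖ = √29 = 5.3852
cos = 20/(√29·√29) = 20/√841 = 0.6897

0.6897


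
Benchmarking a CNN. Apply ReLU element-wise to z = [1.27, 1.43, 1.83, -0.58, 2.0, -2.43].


ReLU(1.27) = max(0, 1.27) = 1.27
ReLU(1.43) = max(0, 1.43) = 1.43
ReLU(1.83) = max(0, 1.83) = 1.83
ReLU(-0.58) = max(0, -0.58) = 0.0
ReLU(2.0) = max(0, 2.0) = 2.0
ReLU(-2.43) = max(0, -2.43) = 0.0
result = [1.27, 1.43, 1.83, 0.0, 2.0, 0.0]

[1.27, 1.43, 1.83, 0.0, 2.0, 0.0]


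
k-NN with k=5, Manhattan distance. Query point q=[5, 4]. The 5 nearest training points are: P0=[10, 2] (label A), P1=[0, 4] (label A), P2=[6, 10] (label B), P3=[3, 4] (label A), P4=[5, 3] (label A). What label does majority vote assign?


d(q,P0) = 7  (label A)
d(q,P1) = 5  (label A)
d(q,P2) = 7  (label B)
d(q,P3) = 2  (label A)
d(q,P4) = 1  (label A)
Votes: A=4, B=1
Majority → A

A


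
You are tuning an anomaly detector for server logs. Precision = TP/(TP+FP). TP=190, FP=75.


Precision = TP/(TP+FP)
= 190/(190+75)
= 190/265 = 71.7%

71.7%


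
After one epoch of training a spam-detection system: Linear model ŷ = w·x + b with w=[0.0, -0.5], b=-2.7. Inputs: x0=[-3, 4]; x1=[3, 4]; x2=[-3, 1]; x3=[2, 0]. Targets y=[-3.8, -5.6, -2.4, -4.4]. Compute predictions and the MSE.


ŷ0 = (0.0)·(-3) + (-0.5)·(4) - 2.7 = -4.7
ŷ1 = (0.0)·(3) + (-0.5)·(4) - 2.7 = -4.7
ŷ2 = (0.0)·(-3) + (-0.5)·(1) - 2.7 = -3.2
ŷ3 = (0.0)·(2) + (-0.5)·(0) - 2.7 = -2.7
errors² = [0.81, 0.81, 0.64, 2.89]
MSE = 5.1500/4 = 1.2875

1.2875


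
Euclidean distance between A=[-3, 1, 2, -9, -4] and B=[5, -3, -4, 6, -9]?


d = √((-3-5)² + (1+ 3)² + (2+ 4)² + (-9-6)² + (-4+ 9)²)
  = √(64 + 16 + 36 + 225 + 25)
  = √366 = 19.1311

19.1311


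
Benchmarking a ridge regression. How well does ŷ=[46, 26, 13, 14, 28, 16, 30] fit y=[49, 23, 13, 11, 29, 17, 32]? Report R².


ȳ = 24.8571
SS_res = Σ(y-ŷ)² = 33
SS_tot = Σ(y-ȳ)² = 1048.86
R² = 1 - SS_res/SS_tot = 1 - 0.0315 = 0.9685

0.9685


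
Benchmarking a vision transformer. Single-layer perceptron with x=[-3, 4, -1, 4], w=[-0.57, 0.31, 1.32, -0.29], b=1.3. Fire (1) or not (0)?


z = (-3)·(-0.57) + (4)·(0.31) + (-1)·(1.32) + (4)·(-0.29) + 1.3
  = 1.77
step(z) = 1 (z≥0)

1


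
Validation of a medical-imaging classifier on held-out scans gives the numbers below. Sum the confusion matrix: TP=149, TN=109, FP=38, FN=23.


Total = TP + TN + FP + FN
= 149 + 109 + 38 + 23
= 319
(Predicted positive: 187, predicted negative: 132)

319


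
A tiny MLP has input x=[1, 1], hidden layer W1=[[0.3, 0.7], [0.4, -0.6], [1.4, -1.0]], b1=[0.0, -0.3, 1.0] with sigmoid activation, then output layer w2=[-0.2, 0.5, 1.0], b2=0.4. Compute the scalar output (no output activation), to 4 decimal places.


z1[0] = (0.3)·(1) + (0.7)·(1) + 0.0 = 1.0
z1[1] = (0.4)·(1) + (-0.6)·(1) - 0.3 = -0.5
z1[2] = (1.4)·(1) + (-1.0)·(1) + 1.0 = 1.4
h = sigmoid(z1) = [0.7311, 0.3775, 0.8022]
output = (-0.2)·(0.7311) + (0.5)·(0.3775) + (1.0)·(0.8022) + 0.4 = 1.2447

1.2447


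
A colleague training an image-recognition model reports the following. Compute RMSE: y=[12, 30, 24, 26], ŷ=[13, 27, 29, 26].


MSE = 35/4 = 8.75
RMSE = √(35/4) = 2.958

2.958


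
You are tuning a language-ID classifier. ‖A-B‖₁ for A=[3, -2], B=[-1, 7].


d = |3+ 1| + |-2-7|
  = 4 + 9
  = 13

13


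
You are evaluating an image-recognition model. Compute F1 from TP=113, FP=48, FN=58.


Precision = 113/161 = 0.7019
Recall = 113/171 = 0.6608
F1 = 2·P·R/(P+R) = 2·TP/(2·TP+FP+FN) = 226/(226+48+58) = 226/332 = 0.6807

0.6807


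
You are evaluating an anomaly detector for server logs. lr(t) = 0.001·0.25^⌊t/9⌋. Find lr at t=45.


n_drops = ⌊45/9⌋ = 5
lr = 0.001·0.25^5 = 0.001·0.0009765625 = 0.0000009765625

0.0000009765625


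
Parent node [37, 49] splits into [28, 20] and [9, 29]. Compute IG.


Parent = [37, 49], H_parent = 0.9859
H_left = 0.9799 (n=48), H_right = 0.7897 (n=38)
H_children = (48/86)·0.9799 + (38/86)·0.7897 = 0.8959
IG = 0.9859 - 0.8959 = 0.09

0.09


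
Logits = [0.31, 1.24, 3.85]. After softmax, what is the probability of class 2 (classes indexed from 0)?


Exponentials: e^0.31=1.3634, e^1.24=3.4556, e^3.85=46.9931
Sum = 51.8121
Softmax = [0.0263, 0.0667, 0.907]
p[2] = 46.9931/51.8121 = 0.907

0.907


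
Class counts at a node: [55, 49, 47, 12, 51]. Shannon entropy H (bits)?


Probabilities: [55/214, 49/214, 47/214, 12/214, 51/214] ≈ [0.257, 0.229, 0.2196, 0.0561, 0.2383]
H = -((55/214)·log₂(55/214) + (49/214)·log₂(49/214) + (47/214)·log₂(47/214) + (12/214)·log₂(12/214) + (51/214)·log₂(51/214))
  = 2.1972 bits

2.1972 bits


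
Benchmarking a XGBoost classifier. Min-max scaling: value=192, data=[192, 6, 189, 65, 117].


min=6, max=192
(192-6)/(192-6) = 186/186 = 1.0

1.0


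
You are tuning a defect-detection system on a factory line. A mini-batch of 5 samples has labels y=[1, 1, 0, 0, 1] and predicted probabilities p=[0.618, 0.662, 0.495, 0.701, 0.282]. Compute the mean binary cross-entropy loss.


L[0] = -ln(0.618) = 0.4813
L[1] = -ln(0.662) = 0.4125
L[2] = -ln(1-0.495) = -ln(0.505) = 0.6832
L[3] = -ln(1-0.701) = -ln(0.299) = 1.2073
L[4] = -ln(0.282) = 1.2658
mean = (0.4813 + 0.4125 + 0.6832 + 1.2073 + 1.2658)/5 = 0.81

0.81


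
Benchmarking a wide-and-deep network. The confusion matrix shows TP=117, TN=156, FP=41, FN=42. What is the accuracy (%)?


Accuracy = (TP+TN)/(TP+TN+FP+FN)
= (117+156)/(356)
= 273/356 = 76.69%

76.69%


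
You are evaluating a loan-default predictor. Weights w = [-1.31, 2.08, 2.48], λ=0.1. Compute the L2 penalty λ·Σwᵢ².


‖w‖₂² = (-1.31)² + (2.08)² + (2.48)²
     = 1.7161 + 4.3264 + 6.1504
     = 12.1929
λ·‖w‖₂² = 0.1·12.1929 = 1.21929

1.21929


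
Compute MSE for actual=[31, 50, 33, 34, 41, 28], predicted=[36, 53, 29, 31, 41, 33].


Squared errors: (31-36)²=25, (50-53)²=9, (33-29)²=16, (34-31)²=9, (41-41)²=0, (28-33)²=25
Sum = 84
MSE = 84/6 = 14

14


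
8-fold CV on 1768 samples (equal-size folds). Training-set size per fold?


Fold size = 1768/8 = 221
Training per fold = 1768 - 221 = 1547

1547


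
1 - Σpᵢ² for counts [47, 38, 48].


Probabilities: [47/133, 38/133, 48/133] ≈ [0.3534, 0.2857, 0.3609]
Σpᵢ² = (2209 + 1444 + 2304)/133² = 5957/17689
Gini = 1 - Σpᵢ² = 1 - 5957/17689 = 0.6632

0.6632


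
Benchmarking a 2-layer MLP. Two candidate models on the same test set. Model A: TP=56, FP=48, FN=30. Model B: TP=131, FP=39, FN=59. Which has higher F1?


Model A: P=56/104=0.5385, R=56/86=0.6512, F1=2PR/(P+R)=2TP/(2TP+FP+FN)=112/190=0.5895
Model B: P=131/170=0.7706, R=131/190=0.6895, F1=2PR/(P+R)=2TP/(2TP+FP+FN)=262/360=0.7278
0.5895 < 0.7278 → Model B

Model B


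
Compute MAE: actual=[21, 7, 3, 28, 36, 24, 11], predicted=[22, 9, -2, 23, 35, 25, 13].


Absolute errors: |21-22|=1, |7-9|=2, |3+ 2|=5, |28-23|=5, |36-35|=1, |24-25|=1, |11-13|=2
Sum = 17
MAE = 17/7 = 17/7

17/7


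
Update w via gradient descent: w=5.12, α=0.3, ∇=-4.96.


w_new = w - α·∇
= 5.12 - 0.3·-4.96
= 5.12 + 1.488
= 6.608

6.608


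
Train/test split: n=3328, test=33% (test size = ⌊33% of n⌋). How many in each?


Test = ⌊3328·33/100⌋ = 1098
Train = 3328 - 1098 = 2230

Train: 2230, Test: 1098


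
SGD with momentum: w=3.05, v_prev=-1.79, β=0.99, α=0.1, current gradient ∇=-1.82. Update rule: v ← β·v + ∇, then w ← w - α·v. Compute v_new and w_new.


v_new = 0.99·-1.79 - 1.82 = -1.7721 - 1.82 = -3.5921
w_new = 3.05 - 0.1·-3.5921 = 3.05 + 0.35921 = 3.40921

v_new=-3.5921, w_new=3.40921


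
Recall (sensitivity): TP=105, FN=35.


Recall = TP/(TP+FN)
= 105/(105+35)
= 105/140 = 75.0%

75.0%


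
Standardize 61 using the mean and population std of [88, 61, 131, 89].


μ = 92.25, σ = 25.0337
z = (61 - 92.25)/25.0337 = -1.2483

-1.2483


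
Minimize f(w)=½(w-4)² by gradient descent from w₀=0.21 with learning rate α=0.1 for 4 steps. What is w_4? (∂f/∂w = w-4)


step 1: grad = 0.21-4 = -3.79; w = 0.21 - 0.1·(-3.79) = 0.589
step 2: grad = 0.589-4 = -3.411; w = 0.589 - 0.1·(-3.411) = 0.9301
step 3: grad = 0.9301-4 = -3.0699; w = 0.9301 - 0.1·(-3.0699) = 1.23709
step 4: grad = 1.23709-4 = -2.76291; w = 1.23709 - 0.1·(-2.76291) = 1.513381

1.513381


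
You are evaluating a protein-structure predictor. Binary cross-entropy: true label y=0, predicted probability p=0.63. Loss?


BCE = -[y·ln(p) + (1-y)·ln(1-p)]
= -0 - 1·ln(1-0.63)
= -ln(0.37) = 0.9943

0.9943


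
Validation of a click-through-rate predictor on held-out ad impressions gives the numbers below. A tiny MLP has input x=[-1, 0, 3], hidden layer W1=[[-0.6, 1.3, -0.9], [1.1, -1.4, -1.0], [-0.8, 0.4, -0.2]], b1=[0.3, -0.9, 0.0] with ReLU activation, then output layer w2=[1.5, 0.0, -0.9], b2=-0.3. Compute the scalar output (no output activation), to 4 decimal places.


z1[0] = (-0.6)·(-1) + (1.3)·(0) + (-0.9)·(3) + 0.3 = -1.8
z1[1] = (1.1)·(-1) + (-1.4)·(0) + (-1.0)·(3) - 0.9 = -5.0
z1[2] = (-0.8)·(-1) + (0.4)·(0) + (-0.2)·(3) + 0.0 = 0.2
h = ReLU(z1) = [0.0, 0.0, 0.2]
output = (1.5)·(0.0) + (0.0)·(0.0) + (-0.9)·(0.2) - 0.3 = -0.48

-0.48


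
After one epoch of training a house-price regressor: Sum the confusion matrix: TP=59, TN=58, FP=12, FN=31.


Total = TP + TN + FP + FN
= 59 + 58 + 12 + 31
= 160
(Predicted positive: 71, predicted negative: 89)

160


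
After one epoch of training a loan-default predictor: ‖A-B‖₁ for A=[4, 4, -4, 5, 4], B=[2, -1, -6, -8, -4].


d = |4-2| + |4+ 1| + |-4+ 6| + |5+ 8| + |4+ 4|
  = 2 + 5 + 2 + 13 + 8
  = 30

30


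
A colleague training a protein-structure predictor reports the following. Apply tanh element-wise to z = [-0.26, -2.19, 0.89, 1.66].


tanh(-0.26) = -0.2543
tanh(-2.19) = -0.9753
tanh(0.89) = 0.7114
tanh(1.66) = 0.9302
result = [-0.2543, -0.9753, 0.7114, 0.9302]

[-0.2543, -0.9753, 0.7114, 0.9302]


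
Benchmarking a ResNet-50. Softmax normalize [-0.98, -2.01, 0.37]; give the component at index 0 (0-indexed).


Exponentials: e^-0.98=0.3753, e^-2.01=0.134, e^0.37=1.4477
Sum = 1.957
Softmax = [0.1918, 0.0685, 0.7398]
p[0] = 0.3753/1.957 = 0.1918

0.1918


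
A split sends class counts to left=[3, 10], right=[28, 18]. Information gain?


Parent = [31, 28], H_parent = 0.9981
H_left = 0.7793 (n=13), H_right = 0.9656 (n=46)
H_children = (13/59)·0.7793 + (46/59)·0.9656 = 0.9246
IG = 0.9981 - 0.9246 = 0.0735

0.0735


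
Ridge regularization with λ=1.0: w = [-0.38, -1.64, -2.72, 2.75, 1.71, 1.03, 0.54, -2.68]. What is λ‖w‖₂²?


‖w‖₂² = (-0.38)² + (-1.64)² + (-2.72)² + (2.75)² + (1.71)² + (1.03)² + (0.54)² + (-2.68)²
     = 0.1444 + 2.6896 + 7.3984 + 7.5625 + 2.9241 + 1.0609 + 0.2916 + 7.1824
     = 29.2539
λ·‖w‖₂² = 1.0·29.2539 = 29.2539

29.2539


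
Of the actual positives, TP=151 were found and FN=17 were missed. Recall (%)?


Recall = TP/(TP+FN)
= 151/(151+17)
= 151/168 = 89.88%

89.88%


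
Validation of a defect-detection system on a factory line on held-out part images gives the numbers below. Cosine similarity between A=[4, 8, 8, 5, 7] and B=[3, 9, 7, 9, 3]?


A·B = 4·3 + 8·9 + 8·7 + 5·9 + 7·3 = 206
‖A‖ = √218 = 14.7648, ‖B‖ = √229 = 15.1327
cos = 206/(√218·√229) = 206/√49922 = 0.922

0.922


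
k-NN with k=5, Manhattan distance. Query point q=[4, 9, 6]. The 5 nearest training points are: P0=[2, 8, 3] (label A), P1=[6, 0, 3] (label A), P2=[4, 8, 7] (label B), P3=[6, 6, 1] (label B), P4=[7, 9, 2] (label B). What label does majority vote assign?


d(q,P0) = 6  (label A)
d(q,P1) = 14  (label A)
d(q,P2) = 2  (label B)
d(q,P3) = 10  (label B)
d(q,P4) = 7  (label B)
Votes: A=2, B=3
Majority → B

B


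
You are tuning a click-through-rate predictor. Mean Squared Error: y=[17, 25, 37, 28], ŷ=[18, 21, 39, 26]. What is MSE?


Squared errors: (17-18)²=1, (25-21)²=16, (37-39)²=4, (28-26)²=4
Sum = 25
MSE = 25/4 = 25/4

25/4


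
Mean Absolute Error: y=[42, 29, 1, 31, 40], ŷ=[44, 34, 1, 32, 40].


Absolute errors: |42-44|=2, |29-34|=5, |1-1|=0, |31-32|=1, |40-40|=0
Sum = 8
MAE = 8/5 = 8/5

8/5


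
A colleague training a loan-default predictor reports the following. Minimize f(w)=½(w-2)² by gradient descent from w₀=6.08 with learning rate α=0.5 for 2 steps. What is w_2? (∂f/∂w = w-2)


step 1: grad = 6.08-2 = 4.08; w = 6.08 - 0.5·(4.08) = 4.04
step 2: grad = 4.04-2 = 2.04; w = 4.04 - 0.5·(2.04) = 3.02

3.02


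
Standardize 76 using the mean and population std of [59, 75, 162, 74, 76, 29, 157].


μ = 90.2857, σ = 46.3395
z = (76 - 90.2857)/46.3395 = -0.3083

-0.3083


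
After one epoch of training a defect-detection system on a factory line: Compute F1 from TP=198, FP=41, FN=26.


Precision = 198/239 = 0.8285
Recall = 198/224 = 0.8839
F1 = 2·P·R/(P+R) = 2·TP/(2·TP+FP+FN) = 396/(396+41+26) = 396/463 = 0.8553

0.8553


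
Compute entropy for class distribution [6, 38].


Probabilities: [6/44, 38/44] ≈ [0.1364, 0.8636]
H = -((6/44)·log₂(6/44) + (38/44)·log₂(38/44))
  = 0.5746 bits

0.5746 bits


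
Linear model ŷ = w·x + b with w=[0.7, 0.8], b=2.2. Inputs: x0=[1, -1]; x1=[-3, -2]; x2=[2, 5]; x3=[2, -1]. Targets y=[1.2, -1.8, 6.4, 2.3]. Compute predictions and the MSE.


ŷ0 = (0.7)·(1) + (0.8)·(-1) + 2.2 = 2.1
ŷ1 = (0.7)·(-3) + (0.8)·(-2) + 2.2 = -1.5
ŷ2 = (0.7)·(2) + (0.8)·(5) + 2.2 = 7.6
ŷ3 = (0.7)·(2) + (0.8)·(-1) + 2.2 = 2.8
errors² = [0.81, 0.09, 1.44, 0.25]
MSE = 2.5900/4 = 0.6475

0.6475


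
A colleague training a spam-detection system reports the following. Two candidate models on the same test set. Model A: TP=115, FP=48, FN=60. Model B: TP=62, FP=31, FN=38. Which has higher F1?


Model A: P=115/163=0.7055, R=115/175=0.6571, F1=2PR/(P+R)=2TP/(2TP+FP+FN)=230/338=0.6805
Model B: P=62/93=0.6667, R=62/100=0.62, F1=2PR/(P+R)=2TP/(2TP+FP+FN)=124/193=0.6425
0.6805 > 0.6425 → Model A

Model A


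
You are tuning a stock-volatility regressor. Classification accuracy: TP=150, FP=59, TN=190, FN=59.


Accuracy = (TP+TN)/(TP+TN+FP+FN)
= (150+190)/(458)
= 340/458 = 74.24%

74.24%


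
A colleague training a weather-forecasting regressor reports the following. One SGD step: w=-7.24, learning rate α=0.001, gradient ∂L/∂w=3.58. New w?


w_new = w - α·∇
= -7.24 - 0.001·3.58
= -7.24 - 0.00358
= -7.24358

-7.24358


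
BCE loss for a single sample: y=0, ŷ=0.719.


BCE = -[y·ln(p) + (1-y)·ln(1-p)]
= -0 - 1·ln(1-0.719)
= -ln(0.281) = 1.2694

1.2694


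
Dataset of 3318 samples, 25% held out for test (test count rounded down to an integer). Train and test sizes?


Test = ⌊3318·25/100⌋ = 829
Train = 3318 - 829 = 2489

Train: 2489, Test: 829


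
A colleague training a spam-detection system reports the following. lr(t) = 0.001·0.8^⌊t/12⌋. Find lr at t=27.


n_drops = ⌊27/12⌋ = 2
lr = 0.001·0.8^2 = 0.001·0.64 = 0.00064

0.00064


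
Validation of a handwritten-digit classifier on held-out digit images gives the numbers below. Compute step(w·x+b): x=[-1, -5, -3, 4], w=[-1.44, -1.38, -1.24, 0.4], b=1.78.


z = (-1)·(-1.44) + (-5)·(-1.38) + (-3)·(-1.24) + (4)·(0.4) + 1.78
  = 15.44
step(z) = 1 (z≥0)

1


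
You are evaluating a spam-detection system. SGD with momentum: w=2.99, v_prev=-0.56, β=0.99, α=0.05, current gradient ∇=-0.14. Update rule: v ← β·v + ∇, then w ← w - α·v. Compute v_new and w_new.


v_new = 0.99·-0.56 - 0.14 = -0.5544 - 0.14 = -0.6944
w_new = 2.99 - 0.05·-0.6944 = 2.99 + 0.03472 = 3.02472

v_new=-0.6944, w_new=3.02472


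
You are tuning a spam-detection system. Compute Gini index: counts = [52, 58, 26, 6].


Probabilities: [52/142, 58/142, 26/142, 6/142] ≈ [0.3662, 0.4085, 0.1831, 0.0423]
Σpᵢ² = (2704 + 3364 + 676 + 36)/142² = 6780/20164
Gini = 1 - Σpᵢ² = 1 - 6780/20164 = 0.6638

0.6638


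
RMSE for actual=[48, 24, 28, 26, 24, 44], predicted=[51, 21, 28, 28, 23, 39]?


MSE = 48/6 = 8
RMSE = √(48/6) = 2.8284

2.8284


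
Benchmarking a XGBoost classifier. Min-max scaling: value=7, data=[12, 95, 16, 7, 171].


min=7, max=171
(7-7)/(171-7) = 0/164 = 0.0

0.0


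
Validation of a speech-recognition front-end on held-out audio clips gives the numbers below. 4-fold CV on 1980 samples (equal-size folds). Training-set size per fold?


Fold size = 1980/4 = 495
Training per fold = 1980 - 495 = 1485

1485


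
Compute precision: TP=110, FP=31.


Precision = TP/(TP+FP)
= 110/(110+31)
= 110/141 = 78.01%

78.01%


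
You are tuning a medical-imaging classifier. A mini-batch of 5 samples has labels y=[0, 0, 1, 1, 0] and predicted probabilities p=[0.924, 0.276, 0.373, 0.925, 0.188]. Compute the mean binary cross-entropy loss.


L[0] = -ln(1-0.924) = -ln(0.076) = 2.577
L[1] = -ln(1-0.276) = -ln(0.724) = 0.323
L[2] = -ln(0.373) = 0.9862
L[3] = -ln(0.925) = 0.078
L[4] = -ln(1-0.188) = -ln(0.812) = 0.2083
mean = (2.577 + 0.323 + 0.9862 + 0.078 + 0.2083)/5 = 0.8345

0.8345


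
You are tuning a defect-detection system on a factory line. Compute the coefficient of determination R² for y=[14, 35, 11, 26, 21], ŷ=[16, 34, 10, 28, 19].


ȳ = 21.4
SS_res = Σ(y-ŷ)² = 14
SS_tot = Σ(y-ȳ)² = 369.2
R² = 1 - SS_res/SS_tot = 1 - 0.0379 = 0.9621

0.9621


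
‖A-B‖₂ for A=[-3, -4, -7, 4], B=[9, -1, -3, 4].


d = √((-3-9)² + (-4+ 1)² + (-7+ 3)² + (4-4)²)
  = √(144 + 9 + 16 + 0)
  = √169 = 13.0

13.0


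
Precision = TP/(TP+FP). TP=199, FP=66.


Precision = TP/(TP+FP)
= 199/(199+66)
= 199/265 = 75.09%

75.09%


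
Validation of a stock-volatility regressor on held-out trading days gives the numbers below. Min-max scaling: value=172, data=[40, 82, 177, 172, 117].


min=40, max=177
(172-40)/(177-40) = 132/137 = 0.9635

0.9635


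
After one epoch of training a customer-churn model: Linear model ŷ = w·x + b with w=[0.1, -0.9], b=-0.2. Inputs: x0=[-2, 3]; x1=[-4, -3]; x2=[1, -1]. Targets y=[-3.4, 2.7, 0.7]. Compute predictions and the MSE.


ŷ0 = (0.1)·(-2) + (-0.9)·(3) - 0.2 = -3.1
ŷ1 = (0.1)·(-4) + (-0.9)·(-3) - 0.2 = 2.1
ŷ2 = (0.1)·(1) + (-0.9)·(-1) - 0.2 = 0.8
errors² = [0.09, 0.36, 0.01]
MSE = 0.4600/3 = 0.1533

0.1533


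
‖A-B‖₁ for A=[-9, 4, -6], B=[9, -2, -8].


d = |-9-9| + |4+ 2| + |-6+ 8|
  = 18 + 6 + 2
  = 26

26


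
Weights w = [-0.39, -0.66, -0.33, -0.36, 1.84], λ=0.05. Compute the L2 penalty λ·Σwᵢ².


‖w‖₂² = (-0.39)² + (-0.66)² + (-0.33)² + (-0.36)² + (1.84)²
     = 0.1521 + 0.4356 + 0.1089 + 0.1296 + 3.3856
     = 4.2118
λ·‖w‖₂² = 0.05·4.2118 = 0.21059

0.21059


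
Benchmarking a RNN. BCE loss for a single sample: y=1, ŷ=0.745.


BCE = -[y·ln(p) + (1-y)·ln(1-p)]
= -1·ln(0.745) - 0
= -ln(0.745) = 0.2944

0.2944


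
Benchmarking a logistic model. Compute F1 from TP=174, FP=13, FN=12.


Precision = 174/187 = 0.9305
Recall = 174/186 = 0.9355
F1 = 2·P·R/(P+R) = 2·TP/(2·TP+FP+FN) = 348/(348+13+12) = 348/373 = 0.933

0.933


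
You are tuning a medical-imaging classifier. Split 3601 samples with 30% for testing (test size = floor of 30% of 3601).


Test = ⌊3601·30/100⌋ = 1080
Train = 3601 - 1080 = 2521

Train: 2521, Test: 1080


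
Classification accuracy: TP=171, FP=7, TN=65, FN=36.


Accuracy = (TP+TN)/(TP+TN+FP+FN)
= (171+65)/(279)
= 236/279 = 84.59%

84.59%


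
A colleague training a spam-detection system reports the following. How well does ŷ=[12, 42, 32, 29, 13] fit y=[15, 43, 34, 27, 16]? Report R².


ȳ = 27
SS_res = Σ(y-ŷ)² = 27
SS_tot = Σ(y-ȳ)² = 570
R² = 1 - SS_res/SS_tot = 1 - 0.0474 = 0.9526

0.9526


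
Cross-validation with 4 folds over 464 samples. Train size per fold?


Fold size = 464/4 = 116
Training per fold = 464 - 116 = 348

348


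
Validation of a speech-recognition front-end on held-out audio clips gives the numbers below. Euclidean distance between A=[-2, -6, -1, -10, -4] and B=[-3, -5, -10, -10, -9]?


d = √((-2+ 3)² + (-6+ 5)² + (-1+ 10)² + (-10+ 10)² + (-4+ 9)²)
  = √(1 + 1 + 81 + 0 + 25)
  = √108 = 10.3923

10.3923


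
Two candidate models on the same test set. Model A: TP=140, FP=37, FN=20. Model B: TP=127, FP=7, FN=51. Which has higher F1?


Model A: P=140/177=0.791, R=140/160=0.875, F1=2PR/(P+R)=2TP/(2TP+FP+FN)=280/337=0.8309
Model B: P=127/134=0.9478, R=127/178=0.7135, F1=2PR/(P+R)=2TP/(2TP+FP+FN)=254/312=0.8141
0.8309 > 0.8141 → Model A

Model A


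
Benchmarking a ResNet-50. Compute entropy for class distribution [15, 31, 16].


Probabilities: [15/62, 31/62, 16/62] ≈ [0.2419, 0.5, 0.2581]
H = -((15/62)·log₂(15/62) + (31/62)·log₂(31/62) + (16/62)·log₂(16/62))
  = 1.4996 bits

1.4996 bits


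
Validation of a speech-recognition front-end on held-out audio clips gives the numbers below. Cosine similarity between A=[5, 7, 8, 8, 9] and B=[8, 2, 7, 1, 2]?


A·B = 5·8 + 7·2 + 8·7 + 8·1 + 9·2 = 136
‖A‖ = √283 = 16.8226, ‖B‖ = √122 = 11.0454
cos = 136/(√283·√122) = 136/√34526 = 0.7319

0.7319


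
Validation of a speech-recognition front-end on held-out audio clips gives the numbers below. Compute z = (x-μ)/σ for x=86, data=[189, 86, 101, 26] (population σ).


μ = 100.5, σ = 58.2945
z = (86 - 100.5)/58.2945 = -0.2487

-0.2487


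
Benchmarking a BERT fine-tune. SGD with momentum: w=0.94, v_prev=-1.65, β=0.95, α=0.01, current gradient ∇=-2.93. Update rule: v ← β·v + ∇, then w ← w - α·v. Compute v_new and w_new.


v_new = 0.95·-1.65 - 2.93 = -1.5675 - 2.93 = -4.4975
w_new = 0.94 - 0.01·-4.4975 = 0.94 + 0.044975 = 0.984975

v_new=-4.4975, w_new=0.984975


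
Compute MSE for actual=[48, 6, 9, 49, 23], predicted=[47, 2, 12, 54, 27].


Squared errors: (48-47)²=1, (6-2)²=16, (9-12)²=9, (49-54)²=25, (23-27)²=16
Sum = 67
MSE = 67/5 = 67/5

67/5


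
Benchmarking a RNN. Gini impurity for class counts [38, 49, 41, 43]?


Probabilities: [38/171, 49/171, 41/171, 43/171] ≈ [0.2222, 0.2865, 0.2398, 0.2515]
Σpᵢ² = (1444 + 2401 + 1681 + 1849)/171² = 7375/29241
Gini = 1 - Σpᵢ² = 1 - 7375/29241 = 0.7478

0.7478
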